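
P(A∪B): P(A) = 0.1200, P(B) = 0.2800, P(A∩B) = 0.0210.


P(A∪B) = 0.1200 + 0.2800 - 0.0210
= 0.4000 - 0.0210
= 0.3790

P(A∪B) = 0.3790


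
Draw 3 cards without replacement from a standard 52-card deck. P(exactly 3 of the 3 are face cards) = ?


Hypergeometric: P(X=3) = C(12,3)·C(40,0) / C(52,3)
= 220 × 1 / 22100
= 220/22100 = 0.0100

P = 0.0100


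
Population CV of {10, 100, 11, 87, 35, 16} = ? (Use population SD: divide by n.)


Mean = 43.1667
SD = 36.7215
CV = (36.7215/43.1667)*100 = 85.0692%

CV = 85.0692%


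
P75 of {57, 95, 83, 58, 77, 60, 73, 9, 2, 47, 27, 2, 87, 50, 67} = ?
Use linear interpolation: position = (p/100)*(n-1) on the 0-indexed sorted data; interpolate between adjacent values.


Sorted: 2, 2, 9, 27, 47, 50, 57, 58, 60, 67, 73, 77, 83, 87, 95
n = 15
Index = 75/100 * 14 = 10.5000
Lower = data[10] = 73, Upper = data[11] = 77
P75 = 73 + 0.5000*(4) = 75.0000

P75 = 75.0000


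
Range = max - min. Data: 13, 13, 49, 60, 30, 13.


Max = 60, Min = 13
Range = 60 - 13 = 47

Range = 47


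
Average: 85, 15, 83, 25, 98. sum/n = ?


Sum = 85 + 15 + 83 + 25 + 98 = 306
n = 5
Mean = 306/5 = 61.2000

Mean = 61.2000


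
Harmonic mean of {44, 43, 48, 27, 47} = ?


Sum of reciprocals = 1/44 + 1/43 + 1/48 + 1/27 + 1/47 = 0.125130
HM = 5/0.125130 = 39.9584

HM = 39.9584


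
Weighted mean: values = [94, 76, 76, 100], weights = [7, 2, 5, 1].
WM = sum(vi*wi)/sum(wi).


Numerator = 94*7 + 76*2 + 76*5 + 100*1 = 1290
Denominator = 7 + 2 + 5 + 1 = 15
WM = 1290/15 = 86.0000

WM = 86.0000


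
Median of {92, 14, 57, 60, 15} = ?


Sorted: 14, 15, 57, 60, 92
n = 5 (odd)
Middle value = 57

Median = 57


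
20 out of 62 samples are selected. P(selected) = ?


P = 20/62 = 0.3226

P = 0.3226


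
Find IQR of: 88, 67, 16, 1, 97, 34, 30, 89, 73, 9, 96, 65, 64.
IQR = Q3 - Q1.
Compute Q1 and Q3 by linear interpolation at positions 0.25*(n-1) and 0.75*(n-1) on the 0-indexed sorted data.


Sorted: 1, 9, 16, 30, 34, 64, 65, 67, 73, 88, 89, 96, 97
Q1 (25th %ile) = 30.0000
Q3 (75th %ile) = 88.0000
IQR = 88.0000 - 30.0000 = 58.0000

IQR = 58.0000


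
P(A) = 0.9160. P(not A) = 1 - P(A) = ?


P(not A) = 1 - 0.9160 = 0.0840

P(not A) = 0.0840


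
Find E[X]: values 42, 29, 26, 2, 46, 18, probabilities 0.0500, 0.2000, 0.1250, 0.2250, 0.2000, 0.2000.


E[X] = 42*0.0500 + 29*0.2000 + 26*0.1250 + 2*0.2250 + 46*0.2000 + 18*0.2000
= 2.1000 + 5.8000 + 3.2500 + 0.4500 + 9.2000 + 3.6000
= 24.4000

E[X] = 24.4000


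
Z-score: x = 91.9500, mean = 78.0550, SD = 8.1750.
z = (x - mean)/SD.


z = (91.9500 - 78.0550)/8.1750
= 13.8950/8.1750
= 1.6997

z = 1.6997


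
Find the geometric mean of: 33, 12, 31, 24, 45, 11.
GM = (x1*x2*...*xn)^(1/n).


Product = 33 × 12 × 31 × 24 × 45 × 11 = 145838880
GM = 145838880^(1/6) = 22.9428

GM = 22.9428


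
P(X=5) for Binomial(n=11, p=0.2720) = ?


C(11,5) = 462
p^5 = 0.001489
(1-p)^6 = 0.148864
P = 462 * 0.001489 * 0.148864 = 0.1024

P(X=5) = 0.1024


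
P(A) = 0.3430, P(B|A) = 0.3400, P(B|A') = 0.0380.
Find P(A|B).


P(B) = P(B|A)*P(A) + P(B|A')*P(A')
= 0.3400*0.3430 + 0.0380*0.6570
= 0.116620 + 0.024966 = 0.141586
P(A|B) = 0.116620/0.141586 = 0.8237

P(A|B) = 0.8237


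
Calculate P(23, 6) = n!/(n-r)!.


P(23,6) = 23!/17!
= 25852016738884976640000/355687428096000
= 72681840

P(23,6) = 72681840


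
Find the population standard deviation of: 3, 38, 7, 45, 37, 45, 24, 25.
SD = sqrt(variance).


Mean = 28.0000
Variance = 231.2500
SD = sqrt(231.2500) = 15.2069

SD = 15.2069


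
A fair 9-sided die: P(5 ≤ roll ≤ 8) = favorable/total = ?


Favorable outcomes (5 ≤ roll ≤ 8): 4
Total outcomes = 9
P = 4/9 = 0.4444

P = 0.4444


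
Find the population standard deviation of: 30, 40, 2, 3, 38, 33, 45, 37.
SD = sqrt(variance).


Mean = 28.5000
Variance = 242.7500
SD = sqrt(242.7500) = 15.5804

SD = 15.5804


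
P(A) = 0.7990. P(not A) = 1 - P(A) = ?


P(not A) = 1 - 0.7990 = 0.2010

P(not A) = 0.2010


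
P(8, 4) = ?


P(8,4) = 8!/4!
= 40320/24
= 1680

P(8,4) = 1680


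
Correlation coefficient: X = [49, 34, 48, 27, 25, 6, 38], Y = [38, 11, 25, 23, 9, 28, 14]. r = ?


Mean X = 32.4286, Mean Y = 21.1429
SD X = 13.803283, SD Y = 9.642593
Cov = 26.081633
r = 26.081633/(13.803283*9.642593) = 0.1960

r = 0.1960


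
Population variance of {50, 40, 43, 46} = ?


Mean = 44.7500
Squared deviations: 27.5625, 22.5625, 3.0625, 1.5625
Sum = 54.7500
Variance = 54.7500/4 = 13.6875

Variance = 13.6875


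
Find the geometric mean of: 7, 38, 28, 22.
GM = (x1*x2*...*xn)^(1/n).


Product = 7 × 38 × 28 × 22 = 163856
GM = 163856^(1/4) = 20.1194

GM = 20.1194


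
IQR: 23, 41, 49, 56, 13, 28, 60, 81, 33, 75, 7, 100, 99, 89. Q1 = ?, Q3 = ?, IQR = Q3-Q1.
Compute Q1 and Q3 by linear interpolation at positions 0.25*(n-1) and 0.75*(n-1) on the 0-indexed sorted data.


Sorted: 7, 13, 23, 28, 33, 41, 49, 56, 60, 75, 81, 89, 99, 100
Q1 (25th %ile) = 29.2500
Q3 (75th %ile) = 79.5000
IQR = 79.5000 - 29.2500 = 50.2500

IQR = 50.2500


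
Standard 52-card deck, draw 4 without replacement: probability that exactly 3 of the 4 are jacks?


Hypergeometric: P(X=3) = C(4,3)·C(48,1) / C(52,4)
= 4 × 48 / 270725
= 192/270725 = 0.0007

P = 0.0007


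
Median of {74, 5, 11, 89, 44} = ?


Sorted: 5, 11, 44, 74, 89
n = 5 (odd)
Middle value = 44

Median = 44


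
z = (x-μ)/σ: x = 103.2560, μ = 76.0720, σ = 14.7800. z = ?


z = (103.2560 - 76.0720)/14.7800
= 27.1840/14.7800
= 1.8392

z = 1.8392


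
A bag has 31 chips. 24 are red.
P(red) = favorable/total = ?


P = 24/31 = 0.7742

P = 0.7742


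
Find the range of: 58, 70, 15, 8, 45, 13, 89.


Max = 89, Min = 8
Range = 89 - 8 = 81

Range = 81


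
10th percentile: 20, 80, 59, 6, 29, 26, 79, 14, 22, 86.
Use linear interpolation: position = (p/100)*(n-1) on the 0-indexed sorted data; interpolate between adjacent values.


Sorted: 6, 14, 20, 22, 26, 29, 59, 79, 80, 86
n = 10
Index = 10/100 * 9 = 0.9000
Lower = data[0] = 6, Upper = data[1] = 14
P10 = 6 + 0.9000*(8) = 13.2000

P10 = 13.2000


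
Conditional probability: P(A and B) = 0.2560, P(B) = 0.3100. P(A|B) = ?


P(A|B) = 0.2560/0.3100 = 0.8258

P(A|B) = 0.8258


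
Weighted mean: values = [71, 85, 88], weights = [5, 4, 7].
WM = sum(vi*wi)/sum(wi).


Numerator = 71*5 + 85*4 + 88*7 = 1311
Denominator = 5 + 4 + 7 = 16
WM = 1311/16 = 81.9375

WM = 81.9375


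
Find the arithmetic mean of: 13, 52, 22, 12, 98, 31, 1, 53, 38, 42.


Sum = 13 + 52 + 22 + 12 + 98 + 31 + 1 + 53 + 38 + 42 = 362
n = 10
Mean = 362/10 = 36.2000

Mean = 36.2000


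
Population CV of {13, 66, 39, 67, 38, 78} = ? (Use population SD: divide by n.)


Mean = 50.1667
SD = 22.2217
CV = (22.2217/50.1667)*100 = 44.2958%

CV = 44.2958%


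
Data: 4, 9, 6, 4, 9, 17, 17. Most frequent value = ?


Frequencies: 4:2, 6:1, 9:2, 17:2
Max frequency = 2
Mode = 4, 9, 17

Mode = 4, 9, 17


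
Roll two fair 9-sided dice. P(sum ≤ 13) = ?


Total outcomes = 9×9 = 81
Favorable (sum ≤ 13): 66
P = 66/81 = 0.8148

P = 0.8148


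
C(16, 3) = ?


C(16,3) = 16!/(3! × 13!)
= 20922789888000/(6 × 6227020800)
= 560

C(16,3) = 560


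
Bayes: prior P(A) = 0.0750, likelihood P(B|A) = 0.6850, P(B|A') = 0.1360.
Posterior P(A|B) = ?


P(B) = P(B|A)*P(A) + P(B|A')*P(A')
= 0.6850*0.0750 + 0.1360*0.9250
= 0.051375 + 0.125800 = 0.177175
P(A|B) = 0.051375/0.177175 = 0.2900

P(A|B) = 0.2900


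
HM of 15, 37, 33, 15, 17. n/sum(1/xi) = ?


Sum of reciprocals = 1/15 + 1/37 + 1/33 + 1/15 + 1/17 = 0.249487
HM = 5/0.249487 = 20.0411

HM = 20.0411


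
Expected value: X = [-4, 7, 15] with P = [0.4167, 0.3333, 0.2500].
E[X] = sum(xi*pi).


E[X] = -4*0.4167 + 7*0.3333 + 15*0.2500
= -1.6668 + 2.3331 + 3.7500
= 4.4163

E[X] = 4.4163


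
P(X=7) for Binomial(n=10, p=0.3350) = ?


C(10,7) = 120
p^7 = 0.000473
(1-p)^3 = 0.294080
P = 120 * 0.000473 * 0.294080 = 0.0167

P(X=7) = 0.0167


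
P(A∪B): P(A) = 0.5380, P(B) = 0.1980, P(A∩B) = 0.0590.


P(A∪B) = 0.5380 + 0.1980 - 0.0590
= 0.7360 - 0.0590
= 0.6770

P(A∪B) = 0.6770


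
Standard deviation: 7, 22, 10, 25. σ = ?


Mean = 16.0000
Variance = 58.5000
SD = sqrt(58.5000) = 7.6485

SD = 7.6485


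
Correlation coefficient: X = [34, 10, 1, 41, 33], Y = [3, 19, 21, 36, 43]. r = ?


Mean X = 23.8000, Mean Y = 24.4000
SD X = 15.458331, SD Y = 13.994285
Cov = 60.880000
r = 60.880000/(15.458331*13.994285) = 0.2814

r = 0.2814


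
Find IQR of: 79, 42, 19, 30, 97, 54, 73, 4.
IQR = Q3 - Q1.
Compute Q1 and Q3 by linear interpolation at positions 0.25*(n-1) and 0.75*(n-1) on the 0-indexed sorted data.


Sorted: 4, 19, 30, 42, 54, 73, 79, 97
Q1 (25th %ile) = 27.2500
Q3 (75th %ile) = 74.5000
IQR = 74.5000 - 27.2500 = 47.2500

IQR = 47.2500


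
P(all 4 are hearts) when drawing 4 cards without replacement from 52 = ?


P(all hearts) = (13/52) × (12/51) × (11/50) × (10/49)
= 0.0026

P = 0.0026


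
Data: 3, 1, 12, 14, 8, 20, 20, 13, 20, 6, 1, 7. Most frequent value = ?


Frequencies: 1:2, 3:1, 6:1, 7:1, 8:1, 12:1, 13:1, 14:1, 20:3
Max frequency = 3
Mode = 20

Mode = 20


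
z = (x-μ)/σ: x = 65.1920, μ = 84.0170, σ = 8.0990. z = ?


z = (65.1920 - 84.0170)/8.0990
= -18.8250/8.0990
= -2.3244

z = -2.3244


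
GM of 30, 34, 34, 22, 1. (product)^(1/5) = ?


Product = 30 × 34 × 34 × 22 × 1 = 762960
GM = 762960^(1/5) = 15.0141

GM = 15.0141


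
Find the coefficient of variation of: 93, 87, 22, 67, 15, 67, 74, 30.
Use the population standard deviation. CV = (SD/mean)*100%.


Mean = 56.8750
SD = 28.2906
CV = (28.2906/56.8750)*100 = 49.7418%

CV = 49.7418%


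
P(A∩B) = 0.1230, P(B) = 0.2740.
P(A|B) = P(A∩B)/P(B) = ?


P(A|B) = 0.1230/0.2740 = 0.4489

P(A|B) = 0.4489


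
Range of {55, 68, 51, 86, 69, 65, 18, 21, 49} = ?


Max = 86, Min = 18
Range = 86 - 18 = 68

Range = 68


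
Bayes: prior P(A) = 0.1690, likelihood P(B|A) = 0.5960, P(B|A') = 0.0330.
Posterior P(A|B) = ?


P(B) = P(B|A)*P(A) + P(B|A')*P(A')
= 0.5960*0.1690 + 0.0330*0.8310
= 0.100724 + 0.027423 = 0.128147
P(A|B) = 0.100724/0.128147 = 0.7860

P(A|B) = 0.7860


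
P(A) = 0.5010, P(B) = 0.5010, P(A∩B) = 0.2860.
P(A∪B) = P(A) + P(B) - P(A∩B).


P(A∪B) = 0.5010 + 0.5010 - 0.2860
= 1.0020 - 0.2860
= 0.7160

P(A∪B) = 0.7160


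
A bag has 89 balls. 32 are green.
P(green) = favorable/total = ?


P = 32/89 = 0.3596

P = 0.3596


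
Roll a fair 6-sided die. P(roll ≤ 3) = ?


Favorable outcomes (roll ≤ 3): 3
Total outcomes = 6
P = 3/6 = 0.5000

P = 0.5000


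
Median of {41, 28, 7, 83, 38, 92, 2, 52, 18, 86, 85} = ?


Sorted: 2, 7, 18, 28, 38, 41, 52, 83, 85, 86, 92
n = 11 (odd)
Middle value = 41

Median = 41


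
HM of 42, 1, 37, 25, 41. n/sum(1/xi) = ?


Sum of reciprocals = 1/42 + 1/1 + 1/37 + 1/25 + 1/41 = 1.115227
HM = 5/1.115227 = 4.4834

HM = 4.4834


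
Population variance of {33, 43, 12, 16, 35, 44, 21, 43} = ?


Mean = 30.8750
Squared deviations: 4.5156, 147.0156, 356.2656, 221.2656, 17.0156, 172.2656, 97.5156, 147.0156
Sum = 1162.8750
Variance = 1162.8750/8 = 145.3594

Variance = 145.3594


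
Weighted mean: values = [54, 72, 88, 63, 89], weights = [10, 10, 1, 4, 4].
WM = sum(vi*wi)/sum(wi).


Numerator = 54*10 + 72*10 + 88*1 + 63*4 + 89*4 = 1956
Denominator = 10 + 10 + 1 + 4 + 4 = 29
WM = 1956/29 = 67.4483

WM = 67.4483


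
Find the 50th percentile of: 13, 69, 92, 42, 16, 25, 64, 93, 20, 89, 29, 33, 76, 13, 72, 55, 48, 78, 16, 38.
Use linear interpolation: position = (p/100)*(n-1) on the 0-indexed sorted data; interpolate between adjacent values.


Sorted: 13, 13, 16, 16, 20, 25, 29, 33, 38, 42, 48, 55, 64, 69, 72, 76, 78, 89, 92, 93
n = 20
Index = 50/100 * 19 = 9.5000
Lower = data[9] = 42, Upper = data[10] = 48
P50 = 42 + 0.5000*(6) = 45.0000

P50 = 45.0000


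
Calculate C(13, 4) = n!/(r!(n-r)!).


C(13,4) = 13!/(4! × 9!)
= 6227020800/(24 × 362880)
= 715

C(13,4) = 715


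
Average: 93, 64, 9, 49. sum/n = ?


Sum = 93 + 64 + 9 + 49 = 215
n = 4
Mean = 215/4 = 53.7500

Mean = 53.7500


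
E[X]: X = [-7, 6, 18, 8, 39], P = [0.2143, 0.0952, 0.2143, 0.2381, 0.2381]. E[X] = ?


E[X] = -7*0.2143 + 6*0.0952 + 18*0.2143 + 8*0.2381 + 39*0.2381
= -1.5001 + 0.5712 + 3.8574 + 1.9048 + 9.2859
= 14.1192

E[X] = 14.1192


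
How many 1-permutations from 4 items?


P(4,1) = 4!/3!
= 24/6
= 4

P(4,1) = 4


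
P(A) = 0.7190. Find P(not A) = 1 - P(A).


P(not A) = 1 - 0.7190 = 0.2810

P(not A) = 0.2810


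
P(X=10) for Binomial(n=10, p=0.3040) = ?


C(10,10) = 1
p^10 = 6.741179e-06
(1-p)^0 = 1.000000
P = 1 * 6.741179e-06 * 1.000000 = 6.7412e-06

P(X=10) = 6.7412e-06


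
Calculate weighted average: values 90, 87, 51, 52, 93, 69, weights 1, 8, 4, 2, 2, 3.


Numerator = 90*1 + 87*8 + 51*4 + 52*2 + 93*2 + 69*3 = 1487
Denominator = 1 + 8 + 4 + 2 + 2 + 3 = 20
WM = 1487/20 = 74.3500

WM = 74.3500


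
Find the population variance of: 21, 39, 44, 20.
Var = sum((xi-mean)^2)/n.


Mean = 31.0000
Squared deviations: 100.0000, 64.0000, 169.0000, 121.0000
Sum = 454.0000
Variance = 454.0000/4 = 113.5000

Variance = 113.5000


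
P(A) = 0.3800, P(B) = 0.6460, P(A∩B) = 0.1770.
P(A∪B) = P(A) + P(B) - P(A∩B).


P(A∪B) = 0.3800 + 0.6460 - 0.1770
= 1.0260 - 0.1770
= 0.8490

P(A∪B) = 0.8490


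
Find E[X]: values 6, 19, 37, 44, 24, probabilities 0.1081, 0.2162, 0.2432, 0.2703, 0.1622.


E[X] = 6*0.1081 + 19*0.2162 + 37*0.2432 + 44*0.2703 + 24*0.1622
= 0.6486 + 4.1078 + 8.9984 + 11.8932 + 3.8928
= 29.5408

E[X] = 29.5408


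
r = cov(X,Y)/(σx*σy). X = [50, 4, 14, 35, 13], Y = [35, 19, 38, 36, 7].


Mean X = 23.2000, Mean Y = 27.0000
SD X = 16.821415, SD Y = 12.083046
Cov = 115.400000
r = 115.400000/(16.821415*12.083046) = 0.5678

r = 0.5678


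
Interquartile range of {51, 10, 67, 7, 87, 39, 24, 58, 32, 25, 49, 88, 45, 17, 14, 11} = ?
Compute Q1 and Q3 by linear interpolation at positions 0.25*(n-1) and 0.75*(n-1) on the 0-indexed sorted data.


Sorted: 7, 10, 11, 14, 17, 24, 25, 32, 39, 45, 49, 51, 58, 67, 87, 88
Q1 (25th %ile) = 16.2500
Q3 (75th %ile) = 52.7500
IQR = 52.7500 - 16.2500 = 36.5000

IQR = 36.5000


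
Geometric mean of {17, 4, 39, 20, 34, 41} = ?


Product = 17 × 4 × 39 × 20 × 34 × 41 = 73937760
GM = 73937760^(1/6) = 20.4870

GM = 20.4870


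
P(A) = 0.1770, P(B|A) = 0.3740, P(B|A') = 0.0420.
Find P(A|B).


P(B) = P(B|A)*P(A) + P(B|A')*P(A')
= 0.3740*0.1770 + 0.0420*0.8230
= 0.066198 + 0.034566 = 0.100764
P(A|B) = 0.066198/0.100764 = 0.6570

P(A|B) = 0.6570


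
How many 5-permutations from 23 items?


P(23,5) = 23!/18!
= 25852016738884976640000/6402373705728000
= 4037880

P(23,5) = 4037880


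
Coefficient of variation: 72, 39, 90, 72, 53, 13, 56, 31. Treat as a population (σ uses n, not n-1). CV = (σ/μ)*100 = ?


Mean = 53.2500
SD = 23.3974
CV = (23.3974/53.2500)*100 = 43.9387%

CV = 43.9387%


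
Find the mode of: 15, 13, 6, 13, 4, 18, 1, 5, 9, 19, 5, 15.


Frequencies: 1:1, 4:1, 5:2, 6:1, 9:1, 13:2, 15:2, 18:1, 19:1
Max frequency = 2
Mode = 5, 13, 15

Mode = 5, 13, 15


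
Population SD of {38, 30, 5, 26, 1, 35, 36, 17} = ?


Mean = 23.5000
Variance = 179.7500
SD = sqrt(179.7500) = 13.4071

SD = 13.4071


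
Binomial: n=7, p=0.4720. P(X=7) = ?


C(7,7) = 1
p^7 = 0.005219
(1-p)^0 = 1.000000
P = 1 * 0.005219 * 1.000000 = 0.0052

P(X=7) = 0.0052


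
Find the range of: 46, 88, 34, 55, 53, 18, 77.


Max = 88, Min = 18
Range = 88 - 18 = 70

Range = 70


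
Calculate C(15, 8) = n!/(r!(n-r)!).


C(15,8) = 15!/(8! × 7!)
= 1307674368000/(40320 × 5040)
= 6435

C(15,8) = 6435


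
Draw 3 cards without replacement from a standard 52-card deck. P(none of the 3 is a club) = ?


P(no clubs) = (39/52) × (38/51) × (37/50)
= 0.4135

P = 0.4135


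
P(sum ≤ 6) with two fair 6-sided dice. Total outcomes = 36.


Total outcomes = 6×6 = 36
Favorable (sum ≤ 6): 15
P = 15/36 = 0.4167

P = 0.4167


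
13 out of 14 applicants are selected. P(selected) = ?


P = 13/14 = 0.9286

P = 0.9286


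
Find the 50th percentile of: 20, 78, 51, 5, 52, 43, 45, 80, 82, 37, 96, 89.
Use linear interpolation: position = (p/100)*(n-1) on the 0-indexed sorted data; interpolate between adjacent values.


Sorted: 5, 20, 37, 43, 45, 51, 52, 78, 80, 82, 89, 96
n = 12
Index = 50/100 * 11 = 5.5000
Lower = data[5] = 51, Upper = data[6] = 52
P50 = 51 + 0.5000*(1) = 51.5000

P50 = 51.5000


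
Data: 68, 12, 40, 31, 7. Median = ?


Sorted: 7, 12, 31, 40, 68
n = 5 (odd)
Middle value = 31

Median = 31


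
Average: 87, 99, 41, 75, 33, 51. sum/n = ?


Sum = 87 + 99 + 41 + 75 + 33 + 51 = 386
n = 6
Mean = 386/6 = 64.3333

Mean = 64.3333


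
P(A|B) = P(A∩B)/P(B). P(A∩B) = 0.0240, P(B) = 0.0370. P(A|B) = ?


P(A|B) = 0.0240/0.0370 = 0.6486

P(A|B) = 0.6486


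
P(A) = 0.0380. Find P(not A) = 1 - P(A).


P(not A) = 1 - 0.0380 = 0.9620

P(not A) = 0.9620


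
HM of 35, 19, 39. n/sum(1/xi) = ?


Sum of reciprocals = 1/35 + 1/19 + 1/39 = 0.106844
HM = 3/0.106844 = 28.0783

HM = 28.0783


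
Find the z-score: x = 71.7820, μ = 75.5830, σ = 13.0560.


z = (71.7820 - 75.5830)/13.0560
= -3.8010/13.0560
= -0.2911

z = -0.2911


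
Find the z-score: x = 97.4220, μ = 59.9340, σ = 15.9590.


z = (97.4220 - 59.9340)/15.9590
= 37.4880/15.9590
= 2.3490

z = 2.3490


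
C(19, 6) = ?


C(19,6) = 19!/(6! × 13!)
= 121645100408832000/(720 × 6227020800)
= 27132

C(19,6) = 27132


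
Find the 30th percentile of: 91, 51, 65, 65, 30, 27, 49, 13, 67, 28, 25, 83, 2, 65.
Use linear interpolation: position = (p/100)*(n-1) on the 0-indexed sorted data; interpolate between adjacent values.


Sorted: 2, 13, 25, 27, 28, 30, 49, 51, 65, 65, 65, 67, 83, 91
n = 14
Index = 30/100 * 13 = 3.9000
Lower = data[3] = 27, Upper = data[4] = 28
P30 = 27 + 0.9000*(1) = 27.9000

P30 = 27.9000


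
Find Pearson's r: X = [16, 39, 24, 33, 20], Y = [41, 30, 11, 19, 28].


Mean X = 26.4000, Mean Y = 25.8000
SD X = 8.452219, SD Y = 10.186265
Cov = -25.720000
r = -25.720000/(8.452219*10.186265) = -0.2987

r = -0.2987


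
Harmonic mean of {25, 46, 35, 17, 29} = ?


Sum of reciprocals = 1/25 + 1/46 + 1/35 + 1/17 + 1/29 = 0.183617
HM = 5/0.183617 = 27.2306

HM = 27.2306


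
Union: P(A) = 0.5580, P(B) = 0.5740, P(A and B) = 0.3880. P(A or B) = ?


P(A∪B) = 0.5580 + 0.5740 - 0.3880
= 1.1320 - 0.3880
= 0.7440

P(A∪B) = 0.7440


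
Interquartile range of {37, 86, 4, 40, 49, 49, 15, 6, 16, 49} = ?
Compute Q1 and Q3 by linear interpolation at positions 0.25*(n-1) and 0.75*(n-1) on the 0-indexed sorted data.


Sorted: 4, 6, 15, 16, 37, 40, 49, 49, 49, 86
Q1 (25th %ile) = 15.2500
Q3 (75th %ile) = 49.0000
IQR = 49.0000 - 15.2500 = 33.7500

IQR = 33.7500


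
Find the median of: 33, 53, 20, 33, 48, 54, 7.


Sorted: 7, 20, 33, 33, 48, 53, 54
n = 7 (odd)
Middle value = 33

Median = 33


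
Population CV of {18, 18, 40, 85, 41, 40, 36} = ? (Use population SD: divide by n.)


Mean = 39.7143
SD = 20.7345
CV = (20.7345/39.7143)*100 = 52.2091%

CV = 52.2091%


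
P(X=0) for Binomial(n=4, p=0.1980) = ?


C(4,0) = 1
p^0 = 1.000000
(1-p)^4 = 0.413711
P = 1 * 1.000000 * 0.413711 = 0.4137

P(X=0) = 0.4137


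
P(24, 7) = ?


P(24,7) = 24!/17!
= 620448401733239439360000/355687428096000
= 1744364160

P(24,7) = 1744364160


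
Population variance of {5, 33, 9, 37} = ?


Mean = 21.0000
Squared deviations: 256.0000, 144.0000, 144.0000, 256.0000
Sum = 800.0000
Variance = 800.0000/4 = 200.0000

Variance = 200.0000


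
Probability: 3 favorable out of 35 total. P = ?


P = 3/35 = 0.0857

P = 0.0857


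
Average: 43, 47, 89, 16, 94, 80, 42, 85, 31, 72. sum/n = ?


Sum = 43 + 47 + 89 + 16 + 94 + 80 + 42 + 85 + 31 + 72 = 599
n = 10
Mean = 599/10 = 59.9000

Mean = 59.9000


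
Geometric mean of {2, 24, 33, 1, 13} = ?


Product = 2 × 24 × 33 × 1 × 13 = 20592
GM = 20592^(1/5) = 7.2902

GM = 7.2902


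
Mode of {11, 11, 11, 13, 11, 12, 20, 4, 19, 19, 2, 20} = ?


Frequencies: 2:1, 4:1, 11:4, 12:1, 13:1, 19:2, 20:2
Max frequency = 4
Mode = 11

Mode = 11


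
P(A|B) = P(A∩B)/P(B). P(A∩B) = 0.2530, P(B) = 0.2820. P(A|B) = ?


P(A|B) = 0.2530/0.2820 = 0.8972

P(A|B) = 0.8972


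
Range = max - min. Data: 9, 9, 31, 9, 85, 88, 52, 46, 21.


Max = 88, Min = 9
Range = 88 - 9 = 79

Range = 79


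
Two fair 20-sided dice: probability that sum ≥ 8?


Total outcomes = 20×20 = 400
Favorable (sum ≥ 8): 379
P = 379/400 = 0.9475

P = 0.9475


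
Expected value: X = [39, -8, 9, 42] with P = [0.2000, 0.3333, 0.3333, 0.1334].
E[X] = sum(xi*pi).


E[X] = 39*0.2000 - 8*0.3333 + 9*0.3333 + 42*0.1334
= 7.8000 - 2.6664 + 2.9997 + 5.6028
= 13.7361

E[X] = 13.7361


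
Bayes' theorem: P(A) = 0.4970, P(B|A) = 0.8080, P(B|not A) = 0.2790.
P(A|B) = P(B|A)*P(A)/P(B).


P(B) = P(B|A)*P(A) + P(B|A')*P(A')
= 0.8080*0.4970 + 0.2790*0.5030
= 0.401576 + 0.140337 = 0.541913
P(A|B) = 0.401576/0.541913 = 0.7410

P(A|B) = 0.7410


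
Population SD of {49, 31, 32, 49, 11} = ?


Mean = 34.4000
Variance = 198.2400
SD = sqrt(198.2400) = 14.0798

SD = 14.0798


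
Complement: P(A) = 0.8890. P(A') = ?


P(not A) = 1 - 0.8890 = 0.1110

P(not A) = 0.1110


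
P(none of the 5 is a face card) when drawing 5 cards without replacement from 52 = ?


P(no face cards) = (40/52) × (39/51) × (38/50) × (37/49) × (36/48)
= 0.2532

P = 0.2532


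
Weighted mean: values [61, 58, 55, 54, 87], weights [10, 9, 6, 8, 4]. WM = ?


Numerator = 61*10 + 58*9 + 55*6 + 54*8 + 87*4 = 2242
Denominator = 10 + 9 + 6 + 8 + 4 = 37
WM = 2242/37 = 60.5946

WM = 60.5946


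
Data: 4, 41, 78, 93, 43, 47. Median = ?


Sorted: 4, 41, 43, 47, 78, 93
n = 6 (even)
Middle values: 43 and 47
Median = (43+47)/2 = 45.0000

Median = 45.0000


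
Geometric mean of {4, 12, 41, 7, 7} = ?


Product = 4 × 12 × 41 × 7 × 7 = 96432
GM = 96432^(1/5) = 9.9276

GM = 9.9276


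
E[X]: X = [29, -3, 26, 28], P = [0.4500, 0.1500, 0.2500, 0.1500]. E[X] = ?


E[X] = 29*0.4500 - 3*0.1500 + 26*0.2500 + 28*0.1500
= 13.0500 - 0.4500 + 6.5000 + 4.2000
= 23.3000

E[X] = 23.3000


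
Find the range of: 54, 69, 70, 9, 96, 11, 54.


Max = 96, Min = 9
Range = 96 - 9 = 87

Range = 87


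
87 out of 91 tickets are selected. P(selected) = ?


P = 87/91 = 0.9560

P = 0.9560


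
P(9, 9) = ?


P(9,9) = 9!/0!
= 362880/1
= 362880

P(9,9) = 362880


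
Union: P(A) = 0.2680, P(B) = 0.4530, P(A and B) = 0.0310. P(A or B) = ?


P(A∪B) = 0.2680 + 0.4530 - 0.0310
= 0.7210 - 0.0310
= 0.6900

P(A∪B) = 0.6900


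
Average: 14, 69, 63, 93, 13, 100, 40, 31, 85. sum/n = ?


Sum = 14 + 69 + 63 + 93 + 13 + 100 + 40 + 31 + 85 = 508
n = 9
Mean = 508/9 = 56.4444

Mean = 56.4444


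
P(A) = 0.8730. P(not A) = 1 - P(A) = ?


P(not A) = 1 - 0.8730 = 0.1270

P(not A) = 0.1270


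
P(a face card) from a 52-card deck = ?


12 face cards in 52 cards
P = 12/52 = 0.2308

P = 0.2308


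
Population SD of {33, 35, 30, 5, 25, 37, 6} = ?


Mean = 24.4286
Variance = 155.9592
SD = sqrt(155.9592) = 12.4884

SD = 12.4884


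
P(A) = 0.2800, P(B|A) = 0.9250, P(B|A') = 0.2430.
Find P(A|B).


P(B) = P(B|A)*P(A) + P(B|A')*P(A')
= 0.9250*0.2800 + 0.2430*0.7200
= 0.259000 + 0.174960 = 0.433960
P(A|B) = 0.259000/0.433960 = 0.5968

P(A|B) = 0.5968


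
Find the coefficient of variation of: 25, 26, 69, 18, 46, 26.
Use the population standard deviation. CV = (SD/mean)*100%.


Mean = 35.0000
SD = 17.4547
CV = (17.4547/35.0000)*100 = 49.8706%

CV = 49.8706%


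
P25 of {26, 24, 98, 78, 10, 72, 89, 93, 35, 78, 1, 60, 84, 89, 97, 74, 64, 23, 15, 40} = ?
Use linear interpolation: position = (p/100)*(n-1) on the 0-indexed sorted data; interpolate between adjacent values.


Sorted: 1, 10, 15, 23, 24, 26, 35, 40, 60, 64, 72, 74, 78, 78, 84, 89, 89, 93, 97, 98
n = 20
Index = 25/100 * 19 = 4.7500
Lower = data[4] = 24, Upper = data[5] = 26
P25 = 24 + 0.7500*(2) = 25.5000

P25 = 25.5000


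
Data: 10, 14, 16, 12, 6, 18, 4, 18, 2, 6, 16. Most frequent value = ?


Frequencies: 2:1, 4:1, 6:2, 10:1, 12:1, 14:1, 16:2, 18:2
Max frequency = 2
Mode = 6, 16, 18

Mode = 6, 16, 18


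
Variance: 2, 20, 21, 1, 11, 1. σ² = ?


Mean = 9.3333
Squared deviations: 53.7778, 113.7778, 136.1111, 69.4444, 2.7778, 69.4444
Sum = 445.3333
Variance = 445.3333/6 = 74.2222

Variance = 74.2222


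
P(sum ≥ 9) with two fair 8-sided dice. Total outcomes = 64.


Total outcomes = 8×8 = 64
Favorable (sum ≥ 9): 36
P = 36/64 = 0.5625

P = 0.5625


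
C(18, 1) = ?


C(18,1) = 18!/(1! × 17!)
= 6402373705728000/(1 × 355687428096000)
= 18

C(18,1) = 18


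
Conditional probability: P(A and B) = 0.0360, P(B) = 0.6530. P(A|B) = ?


P(A|B) = 0.0360/0.6530 = 0.0551

P(A|B) = 0.0551


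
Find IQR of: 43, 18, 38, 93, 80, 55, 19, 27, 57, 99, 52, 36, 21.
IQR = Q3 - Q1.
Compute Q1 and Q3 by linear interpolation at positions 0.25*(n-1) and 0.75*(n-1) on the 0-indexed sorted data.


Sorted: 18, 19, 21, 27, 36, 38, 43, 52, 55, 57, 80, 93, 99
Q1 (25th %ile) = 27.0000
Q3 (75th %ile) = 57.0000
IQR = 57.0000 - 27.0000 = 30.0000

IQR = 30.0000


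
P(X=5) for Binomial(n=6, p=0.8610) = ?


C(6,5) = 6
p^5 = 0.473168
(1-p)^1 = 0.139000
P = 6 * 0.473168 * 0.139000 = 0.3946

P(X=5) = 0.3946


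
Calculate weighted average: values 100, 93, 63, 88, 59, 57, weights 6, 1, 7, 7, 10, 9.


Numerator = 100*6 + 93*1 + 63*7 + 88*7 + 59*10 + 57*9 = 2853
Denominator = 6 + 1 + 7 + 7 + 10 + 9 = 40
WM = 2853/40 = 71.3250

WM = 71.3250


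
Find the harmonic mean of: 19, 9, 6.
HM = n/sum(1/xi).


Sum of reciprocals = 1/19 + 1/9 + 1/6 = 0.330409
HM = 3/0.330409 = 9.0796

HM = 9.0796


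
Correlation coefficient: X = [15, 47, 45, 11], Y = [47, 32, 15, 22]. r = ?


Mean X = 29.5000, Mean Y = 29.0000
SD X = 16.575584, SD Y = 12.020815
Cov = -74.000000
r = -74.000000/(16.575584*12.020815) = -0.3714

r = -0.3714


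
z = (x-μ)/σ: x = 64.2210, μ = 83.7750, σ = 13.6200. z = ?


z = (64.2210 - 83.7750)/13.6200
= -19.5540/13.6200
= -1.4357

z = -1.4357


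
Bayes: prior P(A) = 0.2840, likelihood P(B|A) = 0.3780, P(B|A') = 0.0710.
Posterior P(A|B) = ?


P(B) = P(B|A)*P(A) + P(B|A')*P(A')
= 0.3780*0.2840 + 0.0710*0.7160
= 0.107352 + 0.050836 = 0.158188
P(A|B) = 0.107352/0.158188 = 0.6786

P(A|B) = 0.6786


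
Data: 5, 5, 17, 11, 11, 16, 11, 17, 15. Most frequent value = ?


Frequencies: 5:2, 11:3, 15:1, 16:1, 17:2
Max frequency = 3
Mode = 11

Mode = 11


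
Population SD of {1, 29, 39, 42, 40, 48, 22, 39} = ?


Mean = 32.5000
Variance = 198.2500
SD = sqrt(198.2500) = 14.0801

SD = 14.0801


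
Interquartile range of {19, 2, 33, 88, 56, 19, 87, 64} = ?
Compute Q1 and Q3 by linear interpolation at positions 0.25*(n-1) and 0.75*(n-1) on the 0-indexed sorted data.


Sorted: 2, 19, 19, 33, 56, 64, 87, 88
Q1 (25th %ile) = 19.0000
Q3 (75th %ile) = 69.7500
IQR = 69.7500 - 19.0000 = 50.7500

IQR = 50.7500


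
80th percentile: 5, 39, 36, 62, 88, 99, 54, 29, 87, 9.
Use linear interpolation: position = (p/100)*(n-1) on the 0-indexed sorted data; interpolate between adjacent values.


Sorted: 5, 9, 29, 36, 39, 54, 62, 87, 88, 99
n = 10
Index = 80/100 * 9 = 7.2000
Lower = data[7] = 87, Upper = data[8] = 88
P80 = 87 + 0.2000*(1) = 87.2000

P80 = 87.2000


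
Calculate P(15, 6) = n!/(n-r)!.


P(15,6) = 15!/9!
= 1307674368000/362880
= 3603600

P(15,6) = 3603600


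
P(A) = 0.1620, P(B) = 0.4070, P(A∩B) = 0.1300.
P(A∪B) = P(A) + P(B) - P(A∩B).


P(A∪B) = 0.1620 + 0.4070 - 0.1300
= 0.5690 - 0.1300
= 0.4390

P(A∪B) = 0.4390


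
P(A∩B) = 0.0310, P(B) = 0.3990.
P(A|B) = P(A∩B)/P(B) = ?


P(A|B) = 0.0310/0.3990 = 0.0777

P(A|B) = 0.0777


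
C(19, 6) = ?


C(19,6) = 19!/(6! × 13!)
= 121645100408832000/(720 × 6227020800)
= 27132

C(19,6) = 27132


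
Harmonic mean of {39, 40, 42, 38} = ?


Sum of reciprocals = 1/39 + 1/40 + 1/42 + 1/38 = 0.100766
HM = 4/0.100766 = 39.6958

HM = 39.6958


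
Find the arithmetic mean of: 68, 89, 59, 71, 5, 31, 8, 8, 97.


Sum = 68 + 89 + 59 + 71 + 5 + 31 + 8 + 8 + 97 = 436
n = 9
Mean = 436/9 = 48.4444

Mean = 48.4444


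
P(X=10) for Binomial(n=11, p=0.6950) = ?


C(11,10) = 11
p^10 = 0.026293
(1-p)^1 = 0.305000
P = 11 * 0.026293 * 0.305000 = 0.0882

P(X=10) = 0.0882


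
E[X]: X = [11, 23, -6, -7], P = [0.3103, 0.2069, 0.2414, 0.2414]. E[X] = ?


E[X] = 11*0.3103 + 23*0.2069 - 6*0.2414 - 7*0.2414
= 3.4133 + 4.7587 - 1.4484 - 1.6898
= 5.0338

E[X] = 5.0338


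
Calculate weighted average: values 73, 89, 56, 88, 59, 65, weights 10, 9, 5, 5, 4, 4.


Numerator = 73*10 + 89*9 + 56*5 + 88*5 + 59*4 + 65*4 = 2747
Denominator = 10 + 9 + 5 + 5 + 4 + 4 = 37
WM = 2747/37 = 74.2432

WM = 74.2432


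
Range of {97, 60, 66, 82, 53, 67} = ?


Max = 97, Min = 53
Range = 97 - 53 = 44

Range = 44


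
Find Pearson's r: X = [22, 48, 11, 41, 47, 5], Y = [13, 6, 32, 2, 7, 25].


Mean X = 29.0000, Mean Y = 14.1667
SD X = 17.214335, SD Y = 10.823072
Cov = -167.166667
r = -167.166667/(17.214335*10.823072) = -0.8972

r = -0.8972


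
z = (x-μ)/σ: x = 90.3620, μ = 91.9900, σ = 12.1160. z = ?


z = (90.3620 - 91.9900)/12.1160
= -1.6280/12.1160
= -0.1344

z = -0.1344


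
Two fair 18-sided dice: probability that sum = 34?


Total outcomes = 18×18 = 324
Favorable (sum = 34): 3
P = 3/324 = 0.0093

P = 0.0093


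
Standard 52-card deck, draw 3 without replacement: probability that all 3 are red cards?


P(all red cards) = (26/52) × (25/51) × (24/50)
= 0.1176

P = 0.1176


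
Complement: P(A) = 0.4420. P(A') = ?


P(not A) = 1 - 0.4420 = 0.5580

P(not A) = 0.5580


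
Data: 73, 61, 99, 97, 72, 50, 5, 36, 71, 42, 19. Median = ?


Sorted: 5, 19, 36, 42, 50, 61, 71, 72, 73, 97, 99
n = 11 (odd)
Middle value = 61

Median = 61


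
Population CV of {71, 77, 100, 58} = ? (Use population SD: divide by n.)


Mean = 76.5000
SD = 15.2069
CV = (15.2069/76.5000)*100 = 19.8783%

CV = 19.8783%


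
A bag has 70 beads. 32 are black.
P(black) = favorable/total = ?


P = 32/70 = 0.4571

P = 0.4571


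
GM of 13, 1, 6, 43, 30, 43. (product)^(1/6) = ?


Product = 13 × 1 × 6 × 43 × 30 × 43 = 4326660
GM = 4326660^(1/6) = 12.7651

GM = 12.7651


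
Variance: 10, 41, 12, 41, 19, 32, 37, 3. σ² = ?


Mean = 24.3750
Squared deviations: 206.6406, 276.3906, 153.1406, 276.3906, 28.8906, 58.1406, 159.3906, 456.8906
Sum = 1615.8750
Variance = 1615.8750/8 = 201.9844

Variance = 201.9844


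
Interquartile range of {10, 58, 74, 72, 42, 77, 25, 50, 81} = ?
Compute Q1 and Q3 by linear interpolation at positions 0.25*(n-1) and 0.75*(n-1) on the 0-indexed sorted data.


Sorted: 10, 25, 42, 50, 58, 72, 74, 77, 81
Q1 (25th %ile) = 42.0000
Q3 (75th %ile) = 74.0000
IQR = 74.0000 - 42.0000 = 32.0000

IQR = 32.0000


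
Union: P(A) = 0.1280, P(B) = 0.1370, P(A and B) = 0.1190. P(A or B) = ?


P(A∪B) = 0.1280 + 0.1370 - 0.1190
= 0.2650 - 0.1190
= 0.1460

P(A∪B) = 0.1460


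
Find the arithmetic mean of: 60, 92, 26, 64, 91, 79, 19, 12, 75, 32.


Sum = 60 + 92 + 26 + 64 + 91 + 79 + 19 + 12 + 75 + 32 = 550
n = 10
Mean = 550/10 = 55.0000

Mean = 55.0000


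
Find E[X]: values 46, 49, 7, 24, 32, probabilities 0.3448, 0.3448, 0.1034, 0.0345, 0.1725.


E[X] = 46*0.3448 + 49*0.3448 + 7*0.1034 + 24*0.0345 + 32*0.1725
= 15.8608 + 16.8952 + 0.7238 + 0.8280 + 5.5200
= 39.8278

E[X] = 39.8278


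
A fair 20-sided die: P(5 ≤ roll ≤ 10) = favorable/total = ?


Favorable outcomes (5 ≤ roll ≤ 10): 6
Total outcomes = 20
P = 6/20 = 0.3000

P = 0.3000


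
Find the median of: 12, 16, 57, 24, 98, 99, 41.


Sorted: 12, 16, 24, 41, 57, 98, 99
n = 7 (odd)
Middle value = 41

Median = 41


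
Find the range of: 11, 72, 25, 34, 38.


Max = 72, Min = 11
Range = 72 - 11 = 61

Range = 61


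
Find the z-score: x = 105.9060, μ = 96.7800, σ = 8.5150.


z = (105.9060 - 96.7800)/8.5150
= 9.1260/8.5150
= 1.0718

z = 1.0718


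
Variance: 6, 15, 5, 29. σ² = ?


Mean = 13.7500
Squared deviations: 60.0625, 1.5625, 76.5625, 232.5625
Sum = 370.7500
Variance = 370.7500/4 = 92.6875

Variance = 92.6875


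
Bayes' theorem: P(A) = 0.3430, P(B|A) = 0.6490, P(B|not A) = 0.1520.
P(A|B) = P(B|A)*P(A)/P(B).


P(B) = P(B|A)*P(A) + P(B|A')*P(A')
= 0.6490*0.3430 + 0.1520*0.6570
= 0.222607 + 0.099864 = 0.322471
P(A|B) = 0.222607/0.322471 = 0.6903

P(A|B) = 0.6903


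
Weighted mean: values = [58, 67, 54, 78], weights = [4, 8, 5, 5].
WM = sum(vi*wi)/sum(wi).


Numerator = 58*4 + 67*8 + 54*5 + 78*5 = 1428
Denominator = 4 + 8 + 5 + 5 = 22
WM = 1428/22 = 64.9091

WM = 64.9091


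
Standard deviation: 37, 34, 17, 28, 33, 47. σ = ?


Mean = 32.6667
Variance = 82.2222
SD = sqrt(82.2222) = 9.0676

SD = 9.0676


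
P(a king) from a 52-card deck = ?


4 kings in 52 cards
P = 4/52 = 0.0769

P = 0.0769


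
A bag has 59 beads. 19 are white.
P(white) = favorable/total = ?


P = 19/59 = 0.3220

P = 0.3220


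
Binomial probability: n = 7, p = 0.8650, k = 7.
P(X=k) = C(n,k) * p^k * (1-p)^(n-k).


C(7,7) = 1
p^7 = 0.362337
(1-p)^0 = 1.000000
P = 1 * 0.362337 * 1.000000 = 0.3623

P(X=7) = 0.3623


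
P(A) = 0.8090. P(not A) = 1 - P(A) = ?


P(not A) = 1 - 0.8090 = 0.1910

P(not A) = 0.1910


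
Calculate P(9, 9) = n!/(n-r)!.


P(9,9) = 9!/0!
= 362880/1
= 362880

P(9,9) = 362880


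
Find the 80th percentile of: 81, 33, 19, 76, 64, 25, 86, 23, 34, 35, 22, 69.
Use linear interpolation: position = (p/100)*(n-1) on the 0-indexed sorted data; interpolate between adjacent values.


Sorted: 19, 22, 23, 25, 33, 34, 35, 64, 69, 76, 81, 86
n = 12
Index = 80/100 * 11 = 8.8000
Lower = data[8] = 69, Upper = data[9] = 76
P80 = 69 + 0.8000*(7) = 74.6000

P80 = 74.6000


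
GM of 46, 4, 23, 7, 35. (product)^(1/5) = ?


Product = 46 × 4 × 23 × 7 × 35 = 1036840
GM = 1036840^(1/5) = 15.9640

GM = 15.9640


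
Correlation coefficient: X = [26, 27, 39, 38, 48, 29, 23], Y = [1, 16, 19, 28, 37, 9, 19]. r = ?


Mean X = 32.8571, Mean Y = 18.4286
SD X = 8.339725, SD Y = 10.926470
Cov = 71.204082
r = 71.204082/(8.339725*10.926470) = 0.7814

r = 0.7814


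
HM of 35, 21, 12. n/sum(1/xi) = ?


Sum of reciprocals = 1/35 + 1/21 + 1/12 = 0.159524
HM = 3/0.159524 = 18.8060

HM = 18.8060


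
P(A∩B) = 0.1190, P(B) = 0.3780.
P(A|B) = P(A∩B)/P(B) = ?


P(A|B) = 0.1190/0.3780 = 0.3148

P(A|B) = 0.3148


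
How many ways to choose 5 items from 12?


C(12,5) = 12!/(5! × 7!)
= 479001600/(120 × 5040)
= 792

C(12,5) = 792


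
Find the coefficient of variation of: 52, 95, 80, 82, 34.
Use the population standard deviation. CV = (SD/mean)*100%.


Mean = 68.6000
SD = 22.2675
CV = (22.2675/68.6000)*100 = 32.4599%

CV = 32.4599%


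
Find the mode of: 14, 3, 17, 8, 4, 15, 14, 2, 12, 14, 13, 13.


Frequencies: 2:1, 3:1, 4:1, 8:1, 12:1, 13:2, 14:3, 15:1, 17:1
Max frequency = 3
Mode = 14

Mode = 14


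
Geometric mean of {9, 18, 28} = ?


Product = 9 × 18 × 28 = 4536
GM = 4536^(1/3) = 16.5535

GM = 16.5535


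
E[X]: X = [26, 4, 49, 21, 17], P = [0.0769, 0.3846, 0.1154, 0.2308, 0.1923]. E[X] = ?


E[X] = 26*0.0769 + 4*0.3846 + 49*0.1154 + 21*0.2308 + 17*0.1923
= 1.9994 + 1.5384 + 5.6546 + 4.8468 + 3.2691
= 17.3083

E[X] = 17.3083


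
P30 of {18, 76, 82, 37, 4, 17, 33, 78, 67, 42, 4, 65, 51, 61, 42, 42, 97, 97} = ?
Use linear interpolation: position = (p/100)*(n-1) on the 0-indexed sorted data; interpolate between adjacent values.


Sorted: 4, 4, 17, 18, 33, 37, 42, 42, 42, 51, 61, 65, 67, 76, 78, 82, 97, 97
n = 18
Index = 30/100 * 17 = 5.1000
Lower = data[5] = 37, Upper = data[6] = 42
P30 = 37 + 0.1000*(5) = 37.5000

P30 = 37.5000


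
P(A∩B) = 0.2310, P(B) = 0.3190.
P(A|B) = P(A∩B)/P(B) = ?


P(A|B) = 0.2310/0.3190 = 0.7241

P(A|B) = 0.7241


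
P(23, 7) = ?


P(23,7) = 23!/16!
= 25852016738884976640000/20922789888000
= 1235591280

P(23,7) = 1235591280


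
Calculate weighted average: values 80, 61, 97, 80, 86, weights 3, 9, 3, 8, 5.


Numerator = 80*3 + 61*9 + 97*3 + 80*8 + 86*5 = 2150
Denominator = 3 + 9 + 3 + 8 + 5 = 28
WM = 2150/28 = 76.7857

WM = 76.7857


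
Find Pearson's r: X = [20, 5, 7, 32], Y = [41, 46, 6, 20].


Mean X = 16.0000, Mean Y = 28.2500
SD X = 10.885771, SD Y = 16.130329
Cov = -19.000000
r = -19.000000/(10.885771*16.130329) = -0.1082

r = -0.1082


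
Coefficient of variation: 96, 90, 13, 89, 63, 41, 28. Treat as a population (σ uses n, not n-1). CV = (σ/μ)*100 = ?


Mean = 60.0000
SD = 30.7989
CV = (30.7989/60.0000)*100 = 51.3315%

CV = 51.3315%


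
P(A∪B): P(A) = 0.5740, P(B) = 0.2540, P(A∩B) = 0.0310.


P(A∪B) = 0.5740 + 0.2540 - 0.0310
= 0.8280 - 0.0310
= 0.7970

P(A∪B) = 0.7970


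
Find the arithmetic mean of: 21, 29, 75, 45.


Sum = 21 + 29 + 75 + 45 = 170
n = 4
Mean = 170/4 = 42.5000

Mean = 42.5000


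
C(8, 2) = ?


C(8,2) = 8!/(2! × 6!)
= 40320/(2 × 720)
= 28

C(8,2) = 28


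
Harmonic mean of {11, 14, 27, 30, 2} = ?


Sum of reciprocals = 1/11 + 1/14 + 1/27 + 1/30 + 1/2 = 0.732708
HM = 5/0.732708 = 6.8240

HM = 6.8240


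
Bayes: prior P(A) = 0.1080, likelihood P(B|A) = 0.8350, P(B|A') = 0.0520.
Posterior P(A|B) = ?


P(B) = P(B|A)*P(A) + P(B|A')*P(A')
= 0.8350*0.1080 + 0.0520*0.8920
= 0.090180 + 0.046384 = 0.136564
P(A|B) = 0.090180/0.136564 = 0.6603

P(A|B) = 0.6603


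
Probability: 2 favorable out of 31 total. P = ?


P = 2/31 = 0.0645

P = 0.0645


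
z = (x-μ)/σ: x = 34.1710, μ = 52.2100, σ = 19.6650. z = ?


z = (34.1710 - 52.2100)/19.6650
= -18.0390/19.6650
= -0.9173

z = -0.9173


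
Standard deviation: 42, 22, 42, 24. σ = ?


Mean = 32.5000
Variance = 90.7500
SD = sqrt(90.7500) = 9.5263

SD = 9.5263


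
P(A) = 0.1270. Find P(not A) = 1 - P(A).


P(not A) = 1 - 0.1270 = 0.8730

P(not A) = 0.8730


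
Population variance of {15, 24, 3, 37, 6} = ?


Mean = 17.0000
Squared deviations: 4.0000, 49.0000, 196.0000, 400.0000, 121.0000
Sum = 770.0000
Variance = 770.0000/5 = 154.0000

Variance = 154.0000


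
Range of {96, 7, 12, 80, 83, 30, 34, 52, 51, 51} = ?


Max = 96, Min = 7
Range = 96 - 7 = 89

Range = 89


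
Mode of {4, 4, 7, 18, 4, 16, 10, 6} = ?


Frequencies: 4:3, 6:1, 7:1, 10:1, 16:1, 18:1
Max frequency = 3
Mode = 4

Mode = 4


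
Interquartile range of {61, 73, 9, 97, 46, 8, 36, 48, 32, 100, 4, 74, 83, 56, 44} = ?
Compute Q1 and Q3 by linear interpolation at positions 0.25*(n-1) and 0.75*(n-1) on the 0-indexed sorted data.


Sorted: 4, 8, 9, 32, 36, 44, 46, 48, 56, 61, 73, 74, 83, 97, 100
Q1 (25th %ile) = 34.0000
Q3 (75th %ile) = 73.5000
IQR = 73.5000 - 34.0000 = 39.5000

IQR = 39.5000


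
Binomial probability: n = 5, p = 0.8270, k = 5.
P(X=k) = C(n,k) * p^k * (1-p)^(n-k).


C(5,5) = 1
p^5 = 0.386837
(1-p)^0 = 1.000000
P = 1 * 0.386837 * 1.000000 = 0.3868

P(X=5) = 0.3868


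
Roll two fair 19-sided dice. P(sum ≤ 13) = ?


Total outcomes = 19×19 = 361
Favorable (sum ≤ 13): 78
P = 78/361 = 0.2161

P = 0.2161


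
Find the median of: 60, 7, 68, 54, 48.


Sorted: 7, 48, 54, 60, 68
n = 5 (odd)
Middle value = 54

Median = 54


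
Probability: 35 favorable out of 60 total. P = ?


P = 35/60 = 0.5833

P = 0.5833


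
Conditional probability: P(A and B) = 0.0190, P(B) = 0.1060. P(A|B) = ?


P(A|B) = 0.0190/0.1060 = 0.1792

P(A|B) = 0.1792
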